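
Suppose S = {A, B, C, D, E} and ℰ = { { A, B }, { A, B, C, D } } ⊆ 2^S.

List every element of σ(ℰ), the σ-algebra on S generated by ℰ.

Answer: σ(ℰ) = { {}, { E }, { A, B }, { C, D }, { A, B, E }, { C, D, E }, { A, B, C, D }, S }

Check:
Initial family (4 sets): { {}, { A, B }, { A, B, C, D }, S }.
Step 1 (2 new):
  { E }  = ᶜ of { A, B, C, D }
  { C, D, E }  = ᶜ of { A, B }
  (now 6)
Step 2. New:
  { A, B, E }  = { A, B } ∪ { E }
  (now 7)
Step 3: +1 →
  { C, D }  = ᶜ of { A, B, E }
  (now 8)
Step 4: already closed under ᶜ and ∪.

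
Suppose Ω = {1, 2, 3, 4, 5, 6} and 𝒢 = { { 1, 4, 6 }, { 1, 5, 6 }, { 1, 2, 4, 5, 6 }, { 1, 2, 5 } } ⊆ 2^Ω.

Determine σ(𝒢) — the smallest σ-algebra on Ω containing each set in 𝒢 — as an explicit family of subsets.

Seed the family with 𝒢 together with ∅ and Ω: { ∅, { 1, 2, 5 }, { 1, 4, 6 }, { 1, 5, 6 }, { 1, 2, 4, 5, 6 }, Ω }.
Step 1 adds 6:
  { 3 }  = { 1, 2, 4, 5, 6 }ᶜ
  { 2, 3, 4 }  = { 1, 5, 6 }ᶜ
  { 2, 3, 5 }  = { 1, 4, 6 }ᶜ
  { 3, 4, 6 }  = { 1, 2, 5 }ᶜ
  { 1, 2, 5, 6 }  = { 1, 2, 5 } ∪ { 1, 5, 6 }
  { 1, 4, 5, 6 }  = { 1, 5, 6 } ∪ { 1, 4, 6 }
  [12 total]
Step 2: +12 →
  { 2, 3 }  = { 1, 4, 5, 6 }ᶜ
  { 3, 4 }  = { 1, 2, 5, 6 }ᶜ
  { 1, 2, 3, 5 }  = { 3 } ∪ { 1, 2, 5 }
  { 1, 3, 4, 6 }  = { 1, 4, 6 } ∪ { 3 }
  { 1, 3, 5, 6 }  = { 3 } ∪ { 1, 5, 6 }
  { 2, 3, 4, 5 }  = { 2, 3, 4 } ∪ { 2, 3, 5 }
  { 2, 3, 4, 6 }  = { 2, 3, 4 } ∪ { 3, 4, 6 }
  { 1, 2, 3, 4, 5 }  = { 2, 3, 4 } ∪ { 1, 2, 5 }
  { 1, 2, 3, 4, 6 }  = { 2, 3, 4 } ∪ { 1, 4, 6 }
  { 1, 2, 3, 5, 6 }  = { 3 } ∪ { 1, 2, 5, 6 }
  { 1, 3, 4, 5, 6 }  = { 1, 4, 5, 6 } ∪ { 3 }
  { 2, 3, 4, 5, 6 }  = { 2, 3, 5 } ∪ { 3, 4, 6 }
  [24 total]
Step 3. New:
  { 1 }  = { 2, 3, 4, 5, 6 }ᶜ
  { 2 }  = { 1, 3, 4, 5, 6 }ᶜ
  { 4 }  = { 1, 2, 3, 5, 6 }ᶜ
  { 5 }  = { 1, 2, 3, 4, 6 }ᶜ
  { 6 }  = { 1, 2, 3, 4, 5 }ᶜ
  { 1, 5 }  = { 2, 3, 4, 6 }ᶜ
  { 1, 6 }  = { 2, 3, 4, 5 }ᶜ
  { 2, 4 }  = { 1, 3, 5, 6 }ᶜ
  { 2, 5 }  = { 1, 3, 4, 6 }ᶜ
  { 4, 6 }  = { 1, 2, 3, 5 }ᶜ
  [34 total]
Step 4 adds 29:
  { 1, 2 }  = { 1 } ∪ { 2 }
  { 1, 3 }  = { 1 } ∪ { 3 }
  { 1, 4 }  = { 1 } ∪ { 4 }
  { 2, 6 }  = { 2 } ∪ { 6 }
  { 3, 5 }  = { 5 } ∪ { 3 }
  { 3, 6 }  = { 6 } ∪ { 3 }
  { 4, 5 }  = { 5 } ∪ { 4 }
  { 5, 6 }  = { 6 } ∪ { 5 }
  { 1, 2, 3 }  = { 1 } ∪ { 2, 3 }
  { 1, 2, 4 }  = { 1 } ∪ { 2, 4 }
  { 1, 2, 6 }  = { 1, 6 } ∪ { 2 }
  { 1, 3, 4 }  = { 3, 4 } ∪ { 1 }
  { 1, 3, 5 }  = { 3 } ∪ { 1, 5 }
  { 1, 3, 6 }  = { 1, 6 } ∪ { 3 }
  { 1, 4, 5 }  = { 1, 5 } ∪ { 4 }
  { 2, 3, 6 }  = { 6 } ∪ { 2, 3 }
  { 2, 4, 5 }  = { 2, 5 } ∪ { 4 }
  { 2, 4, 6 }  = { 2 } ∪ { 4, 6 }
  { 2, 5, 6 }  = { 2, 5 } ∪ { 6 }
  { 3, 4, 5 }  = { 3, 4 } ∪ { 5 }
  { 4, 5, 6 }  = { 5 } ∪ { 4, 6 }
  { 1, 2, 3, 4 }  = { 1 } ∪ { 2, 3, 4 }
  { 1, 2, 3, 6 }  = { 1, 6 } ∪ { 2, 3 }
  { 1, 2, 4, 5 }  = { 1, 2, 5 } ∪ { 4 }
  { 1, 2, 4, 6 }  = { 1, 6 } ∪ { 2, 4 }
  { 1, 3, 4, 5 }  = { 3, 4 } ∪ { 1, 5 }
  { 2, 3, 5, 6 }  = { 6 } ∪ { 2, 3, 5 }
  { 2, 4, 5, 6 }  = { 2, 5 } ∪ { 4, 6 }
  { 3, 4, 5, 6 }  = { 5 } ∪ { 3, 4, 6 }
  [63 total]
Step 5: +1 →
  { 3, 5, 6 }  = { 1, 2, 4 }ᶜ
  [64 total]
Step 6: no new sets; the family is a σ-algebra.

Therefore σ(𝒢) = { ∅, { 1 }, { 2 }, { 3 }, { 4 }, { 5 }, { 6 }, { 1, 2 }, { 1, 3 }, { 1, 4 }, { 1, 5 }, { 1, 6 }, { 2, 3 }, { 2, 4 }, { 2, 5 }, { 2, 6 }, { 3, 4 }, { 3, 5 }, { 3, 6 }, { 4, 5 }, { 4, 6 }, { 5, 6 }, { 1, 2, 3 }, { 1, 2, 4 }, { 1, 2, 5 }, { 1, 2, 6 }, { 1, 3, 4 }, { 1, 3, 5 }, { 1, 3, 6 }, { 1, 4, 5 }, { 1, 4, 6 }, { 1, 5, 6 }, { 2, 3, 4 }, { 2, 3, 5 }, { 2, 3, 6 }, { 2, 4, 5 }, { 2, 4, 6 }, { 2, 5, 6 }, { 3, 4, 5 }, { 3, 4, 6 }, { 3, 5, 6 }, { 4, 5, 6 }, { 1, 2, 3, 4 }, { 1, 2, 3, 5 }, { 1, 2, 3, 6 }, { 1, 2, 4, 5 }, { 1, 2, 4, 6 }, { 1, 2, 5, 6 }, { 1, 3, 4, 5 }, { 1, 3, 4, 6 }, { 1, 3, 5, 6 }, { 1, 4, 5, 6 }, { 2, 3, 4, 5 }, { 2, 3, 4, 6 }, { 2, 3, 5, 6 }, { 2, 4, 5, 6 }, { 3, 4, 5, 6 }, { 1, 2, 3, 4, 5 }, { 1, 2, 3, 4, 6 }, { 1, 2, 3, 5, 6 }, { 1, 2, 4, 5, 6 }, { 1, 3, 4, 5, 6 }, { 2, 3, 4, 5, 6 }, Ω } (|σ(𝒢)| = 64).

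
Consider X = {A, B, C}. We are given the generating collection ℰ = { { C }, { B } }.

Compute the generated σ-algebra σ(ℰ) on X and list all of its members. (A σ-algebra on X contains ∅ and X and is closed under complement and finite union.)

Take S₀ = ℰ ∪ {∅, X} = { {  }, { B }, { C }, X }.
Round 1 (3 new):
  { A, B }  = ᶜ of { C }
  { A, C }  = ᶜ of { B }
  { B, C }  = { C } ∪ { B }
Round 2 (1 new):
  { A }  = ᶜ of { B, C }
Round 3 adds nothing — fixpoint reached.

σ(ℰ) = { {  }, { A }, { B }, { C }, { A, B }, { A, C }, { B, C }, X }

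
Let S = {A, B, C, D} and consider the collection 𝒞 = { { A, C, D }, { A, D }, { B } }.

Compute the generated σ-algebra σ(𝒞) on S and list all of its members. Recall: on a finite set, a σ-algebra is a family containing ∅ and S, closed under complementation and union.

σ(𝒞) (8 sets): { ∅, { B }, { C }, { A, D }, { B, C }, { A, B, D }, { A, C, D }, S }

Check:
Start: 𝒞 ∪ {∅, S} = { ∅, { B }, { A, D }, { A, C, D }, S }.
Pass 1: 2 new —
  { B, C }  = complement { A, D }
  { A, B, D }  = { A, D } ∪ { B }
  |family| = 7
Pass 2: +1 →
  { C }  = complement { A, B, D }
  |family| = 8
After Pass 3 the family is unchanged; done.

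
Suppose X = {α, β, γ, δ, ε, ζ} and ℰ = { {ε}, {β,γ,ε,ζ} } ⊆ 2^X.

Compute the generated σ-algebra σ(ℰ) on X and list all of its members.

|σ(ℰ)| = 8.  σ(ℰ) = { {}, {ε}, {α,δ}, {α,δ,ε}, {β,γ,ζ}, {β,γ,ε,ζ}, {α,β,γ,δ,ζ}, X }

Working:
Take S₀ = ℰ ∪ {∅, X} = { {}, {ε}, {β,γ,ε,ζ}, X }.
Step 1: +2 →
  {α,δ}  = {β,γ,ε,ζ}ᶜ
  {α,β,γ,δ,ζ}  = {ε}ᶜ
  [6 total]
Step 2: +1 →
  {α,δ,ε}  = {α,δ} ∪ {ε}
  [7 total]
Step 3 adds 1:
  {β,γ,ζ}  = {α,δ,ε}ᶜ
  [8 total]
Step 4: closed — nothing new.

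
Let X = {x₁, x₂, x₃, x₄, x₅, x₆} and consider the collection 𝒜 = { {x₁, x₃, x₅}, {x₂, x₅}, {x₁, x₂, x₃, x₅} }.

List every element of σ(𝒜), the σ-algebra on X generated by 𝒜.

Answer: σ(𝒜) = { {}, {x₂}, {x₅}, {x₁, x₃}, {x₂, x₅}, {x₄, x₆}, {x₁, x₂, x₃}, {x₁, x₃, x₅}, {x₂, x₄, x₆}, {x₄, x₅, x₆}, {x₁, x₂, x₃, x₅}, {x₁, x₃, x₄, x₆}, {x₂, x₄, x₅, x₆}, {x₁, x₂, x₃, x₄, x₆}, {x₁, x₃, x₄, x₅, x₆}, X }

Derivation:
Begin from { {}, {x₂, x₅}, {x₁, x₃, x₅}, {x₁, x₂, x₃, x₅}, X } (that is, 𝒜 plus ∅ and X).
Step 1 adds 3:
  {x₄, x₆}  = ᶜ of {x₁, x₂, x₃, x₅}
  {x₂, x₄, x₆}  = ᶜ of {x₁, x₃, x₅}
  {x₁, x₃, x₄, x₆}  = ᶜ of {x₂, x₅}
  [8 total]
Step 2 (3 new):
  {x₂, x₄, x₅, x₆}  = {x₂, x₅} ∪ {x₂, x₄, x₆}
  {x₁, x₂, x₃, x₄, x₆}  = {x₂, x₄, x₆} ∪ {x₁, x₃, x₄, x₆}
  {x₁, x₃, x₄, x₅, x₆}  = {x₁, x₃, x₅} ∪ {x₄, x₆}
  [11 total]
Step 3: 3 new —
  {x₂}  = ᶜ of {x₁, x₃, x₄, x₅, x₆}
  {x₅}  = ᶜ of {x₁, x₂, x₃, x₄, x₆}
  {x₁, x₃}  = ᶜ of {x₂, x₄, x₅, x₆}
  [14 total]
Step 4: 2 new —
  {x₁, x₂, x₃}  = {x₁, x₃} ∪ {x₂}
  {x₄, x₅, x₆}  = {x₄, x₆} ∪ {x₅}
  [16 total]
Step 5: no new sets; the family is a σ-algebra.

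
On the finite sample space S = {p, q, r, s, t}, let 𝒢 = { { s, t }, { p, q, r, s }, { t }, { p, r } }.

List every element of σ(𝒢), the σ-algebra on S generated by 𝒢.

Begin from { {  }, { t }, { p, r }, { s, t }, { p, q, r, s }, S } (that is, 𝒢 plus ∅ and S).
Round 1. New:
  { p, q, r }  = complement { s, t }
  { p, r, t }  = { p, r } ∪ { t }
  { q, s, t }  = complement { p, r }
  { p, r, s, t }  = { s, t } ∪ { p, r }
  |family| = 10
Round 2 (3 new):
  { q }  = complement { p, r, s, t }
  { q, s }  = complement { p, r, t }
  { p, q, r, t }  = { p, q, r } ∪ { p, r, t }
  |family| = 13
Round 3 adds 2:
  { s }  = complement { p, q, r, t }
  { q, t }  = { q } ∪ { t }
  |family| = 15
Round 4: 1 new —
  { p, r, s }  = complement { q, t }
  |family| = 16
Round 5 adds nothing — fixpoint reached.

Therefore σ(𝒢) = { {  }, { q }, { s }, { t }, { p, r }, { q, s }, { q, t }, { s, t }, { p, q, r }, { p, r, s }, { p, r, t }, { q, s, t }, { p, q, r, s }, { p, q, r, t }, { p, r, s, t }, S } (|σ(𝒢)| = 16).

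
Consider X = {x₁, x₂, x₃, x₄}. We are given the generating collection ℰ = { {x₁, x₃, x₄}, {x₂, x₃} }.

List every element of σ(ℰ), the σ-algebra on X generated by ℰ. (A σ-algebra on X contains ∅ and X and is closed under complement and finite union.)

Start: ℰ ∪ {∅, X} = { ∅, {x₂, x₃}, {x₁, x₃, x₄}, X }.
Round 1 adds 2:
  {x₂}  = {x₁, x₃, x₄}ᶜ
  {x₁, x₄}  = {x₂, x₃}ᶜ
  |family| = 6
Round 2: 1 new —
  {x₁, x₂, x₄}  = {x₁, x₄} ∪ {x₂}
  |family| = 7
Round 3: +1 →
  {x₃}  = {x₁, x₂, x₄}ᶜ
  |family| = 8
Round 4: closed — nothing new.

Therefore σ(ℰ) = { ∅, {x₂}, {x₃}, {x₁, x₄}, {x₂, x₃}, {x₁, x₂, x₄}, {x₁, x₃, x₄}, X } (|σ(ℰ)| = 8).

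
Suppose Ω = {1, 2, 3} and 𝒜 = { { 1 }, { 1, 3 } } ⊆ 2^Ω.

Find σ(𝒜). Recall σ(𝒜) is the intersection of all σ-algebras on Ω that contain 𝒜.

Initial family (4 sets): { ∅, { 1 }, { 1, 3 }, Ω }.
Step 1 adds 2:
  { 2 }  = { 1, 3 }ᶜ
  { 2, 3 }  = { 1 }ᶜ
  — 6 sets.
Step 2: +1 →
  { 1, 2 }  = { 2 } ∪ { 1 }
  — 7 sets.
Step 3. New:
  { 3 }  = { 1, 2 }ᶜ
  — 8 sets.
Step 4 adds nothing — fixpoint reached.

Therefore σ(𝒜) = { ∅, { 1 }, { 2 }, { 3 }, { 1, 2 }, { 1, 3 }, { 2, 3 }, Ω } (|σ(𝒜)| = 8).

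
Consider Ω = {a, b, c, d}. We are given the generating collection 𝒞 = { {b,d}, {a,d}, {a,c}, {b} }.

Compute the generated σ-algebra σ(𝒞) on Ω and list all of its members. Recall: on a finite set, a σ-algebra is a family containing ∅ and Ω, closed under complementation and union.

Take S₀ = 𝒞 ∪ {∅, Ω} = { {}, {b}, {a,c}, {a,d}, {b,d}, Ω }.
Iteration 1 adds 4:
  {b,c}  = ᶜ of {a,d}
  {a,b,c}  = {a,c} ∪ {b}
  {a,b,d}  = {a,d} ∪ {b}
  {a,c,d}  = ᶜ of {b}
  — 10 sets.
Iteration 2: 3 new —
  {c}  = ᶜ of {a,b,d}
  {d}  = ᶜ of {a,b,c}
  {b,c,d}  = {b,c} ∪ {b,d}
  — 13 sets.
Iteration 3: +2 →
  {a}  = ᶜ of {b,c,d}
  {c,d}  = {c} ∪ {d}
  — 15 sets.
Iteration 4 adds 1:
  {a,b}  = ᶜ of {c,d}
  — 16 sets.
Iteration 5: no new sets; the family is a σ-algebra.

|σ(𝒞)| = 16.  σ(𝒞) = { {}, {a}, {b}, {c}, {d}, {a,b}, {a,c}, {a,d}, {b,c}, {b,d}, {c,d}, {a,b,c}, {a,b,d}, {a,c,d}, {b,c,d}, Ω }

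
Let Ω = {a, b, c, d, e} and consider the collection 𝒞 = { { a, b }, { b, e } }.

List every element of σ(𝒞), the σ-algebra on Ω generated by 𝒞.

Seed the family with 𝒞 together with ∅ and Ω: { ∅, { a, b }, { b, e }, Ω }.
Pass 1: +3 →
  { a, b, e }  = { a, b } ∪ { b, e }
  { a, c, d }  = complement { b, e }
  { c, d, e }  = complement { a, b }
  [7 total]
Pass 2. New:
  { c, d }  = complement { a, b, e }
  { a, b, c, d }  = { a, c, d } ∪ { a, b }
  { a, c, d, e }  = { c, d, e } ∪ { a, c, d }
  { b, c, d, e }  = { b, e } ∪ { c, d, e }
  [11 total]
Pass 3: +3 →
  { a }  = complement { b, c, d, e }
  { b }  = complement { a, c, d, e }
  { e }  = complement { a, b, c, d }
  [14 total]
Pass 4 (2 new):
  { a, e }  = { e } ∪ { a }
  { b, c, d }  = { c, d } ∪ { b }
  [16 total]
Pass 5: already closed under ᶜ and ∪.

Therefore σ(𝒞) = { ∅, { a }, { b }, { e }, { a, b }, { a, e }, { b, e }, { c, d }, { a, b, e }, { a, c, d }, { b, c, d }, { c, d, e }, { a, b, c, d }, { a, c, d, e }, { b, c, d, e }, Ω } (|σ(𝒞)| = 16).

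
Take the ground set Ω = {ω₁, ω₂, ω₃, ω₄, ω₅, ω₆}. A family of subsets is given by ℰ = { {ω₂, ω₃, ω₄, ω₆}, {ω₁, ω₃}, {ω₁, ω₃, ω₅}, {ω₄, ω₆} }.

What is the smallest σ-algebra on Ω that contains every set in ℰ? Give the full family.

Seed the family with ℰ together with ∅ and Ω: { {}, {ω₁, ω₃}, {ω₄, ω₆}, {ω₁, ω₃, ω₅}, {ω₂, ω₃, ω₄, ω₆}, Ω }.
Step 1. New:
  {ω₁, ω₅}  = {ω₂, ω₃, ω₄, ω₆}ᶜ
  {ω₂, ω₄, ω₆}  = {ω₁, ω₃, ω₅}ᶜ
  {ω₁, ω₂, ω₃, ω₅}  = {ω₄, ω₆}ᶜ
  {ω₁, ω₃, ω₄, ω₆}  = {ω₁, ω₃} ∪ {ω₄, ω₆}
  {ω₂, ω₄, ω₅, ω₆}  = {ω₁, ω₃}ᶜ
  {ω₁, ω₂, ω₃, ω₄, ω₆}  = {ω₂, ω₃, ω₄, ω₆} ∪ {ω₁, ω₃}
  {ω₁, ω₃, ω₄, ω₅, ω₆}  = {ω₁, ω₃, ω₅} ∪ {ω₄, ω₆}
  — 13 sets.
Step 2 (6 new):
  {ω₂}  = {ω₁, ω₃, ω₄, ω₅, ω₆}ᶜ
  {ω₅}  = {ω₁, ω₂, ω₃, ω₄, ω₆}ᶜ
  {ω₂, ω₅}  = {ω₁, ω₃, ω₄, ω₆}ᶜ
  {ω₁, ω₄, ω₅, ω₆}  = {ω₁, ω₅} ∪ {ω₄, ω₆}
  {ω₁, ω₂, ω₄, ω₅, ω₆}  = {ω₂, ω₄, ω₆} ∪ {ω₁, ω₅}
  {ω₂, ω₃, ω₄, ω₅, ω₆}  = {ω₂, ω₄, ω₅, ω₆} ∪ {ω₂, ω₃, ω₄, ω₆}
  — 19 sets.
Step 3 adds 6:
  {ω₁}  = {ω₂, ω₃, ω₄, ω₅, ω₆}ᶜ
  {ω₃}  = {ω₁, ω₂, ω₄, ω₅, ω₆}ᶜ
  {ω₂, ω₃}  = {ω₁, ω₄, ω₅, ω₆}ᶜ
  {ω₁, ω₂, ω₃}  = {ω₂} ∪ {ω₁, ω₃}
  {ω₁, ω₂, ω₅}  = {ω₂, ω₅} ∪ {ω₁, ω₅}
  {ω₄, ω₅, ω₆}  = {ω₄, ω₆} ∪ {ω₅}
  — 25 sets.
Step 4 adds 7:
  {ω₁, ω₂}  = {ω₂} ∪ {ω₁}
  {ω₃, ω₅}  = {ω₅} ∪ {ω₃}
  {ω₁, ω₄, ω₆}  = {ω₄, ω₆} ∪ {ω₁}
  {ω₂, ω₃, ω₅}  = {ω₂, ω₅} ∪ {ω₃}
  {ω₃, ω₄, ω₆}  = {ω₁, ω₂, ω₅}ᶜ
  {ω₁, ω₂, ω₄, ω₆}  = {ω₂, ω₄, ω₆} ∪ {ω₁}
  {ω₃, ω₄, ω₅, ω₆}  = {ω₃} ∪ {ω₄, ω₅, ω₆}
  — 32 sets.
Step 5: no new sets; the family is a σ-algebra.

|σ(ℰ)| = 32.  σ(ℰ) = { {}, {ω₁}, {ω₂}, {ω₃}, {ω₅}, {ω₁, ω₂}, {ω₁, ω₃}, {ω₁, ω₅}, {ω₂, ω₃}, {ω₂, ω₅}, {ω₃, ω₅}, {ω₄, ω₆}, {ω₁, ω₂, ω₃}, {ω₁, ω₂, ω₅}, {ω₁, ω₃, ω₅}, {ω₁, ω₄, ω₆}, {ω₂, ω₃, ω₅}, {ω₂, ω₄, ω₆}, {ω₃, ω₄, ω₆}, {ω₄, ω₅, ω₆}, {ω₁, ω₂, ω₃, ω₅}, {ω₁, ω₂, ω₄, ω₆}, {ω₁, ω₃, ω₄, ω₆}, {ω₁, ω₄, ω₅, ω₆}, {ω₂, ω₃, ω₄, ω₆}, {ω₂, ω₄, ω₅, ω₆}, {ω₃, ω₄, ω₅, ω₆}, {ω₁, ω₂, ω₃, ω₄, ω₆}, {ω₁, ω₂, ω₄, ω₅, ω₆}, {ω₁, ω₃, ω₄, ω₅, ω₆}, {ω₂, ω₃, ω₄, ω₅, ω₆}, Ω }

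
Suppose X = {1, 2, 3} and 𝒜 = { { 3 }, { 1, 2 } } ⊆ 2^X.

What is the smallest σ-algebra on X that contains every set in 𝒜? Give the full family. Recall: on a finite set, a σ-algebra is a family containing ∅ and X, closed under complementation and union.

|σ(𝒜)| = 4.  σ(𝒜) = { {}, { 3 }, { 1, 2 }, X }

Trace:
Begin from { {}, { 3 }, { 1, 2 }, X } (that is, 𝒜 plus ∅ and X).
Pass 1: closed — nothing new.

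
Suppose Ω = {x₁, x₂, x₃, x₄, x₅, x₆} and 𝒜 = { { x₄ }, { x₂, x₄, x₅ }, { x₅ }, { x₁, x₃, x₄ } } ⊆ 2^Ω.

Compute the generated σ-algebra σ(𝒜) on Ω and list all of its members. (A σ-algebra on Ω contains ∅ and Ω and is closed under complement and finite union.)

Seed the family with 𝒜 together with ∅ and Ω: { {  }, { x₄ }, { x₅ }, { x₁, x₃, x₄ }, { x₂, x₄, x₅ }, Ω }.
Iteration 1: +7 →
  { x₄, x₅ }  = { x₄ } ∪ { x₅ }
  { x₁, x₃, x₆ }  = Ω∖{ x₂, x₄, x₅ }
  { x₂, x₅, x₆ }  = Ω∖{ x₁, x₃, x₄ }
  { x₁, x₃, x₄, x₅ }  = { x₁, x₃, x₄ } ∪ { x₅ }
  { x₁, x₂, x₃, x₄, x₅ }  = { x₁, x₃, x₄ } ∪ { x₂, x₄, x₅ }
  { x₁, x₂, x₃, x₄, x₆ }  = Ω∖{ x₅ }
  { x₁, x₂, x₃, x₅, x₆ }  = Ω∖{ x₄ }
  — 13 sets.
Iteration 2 adds 7:
  { x₆ }  = Ω∖{ x₁, x₂, x₃, x₄, x₅ }
  { x₂, x₆ }  = Ω∖{ x₁, x₃, x₄, x₅ }
  { x₁, x₂, x₃, x₆ }  = Ω∖{ x₄, x₅ }
  { x₁, x₃, x₄, x₆ }  = { x₁, x₃, x₆ } ∪ { x₁, x₃, x₄ }
  { x₁, x₃, x₅, x₆ }  = { x₁, x₃, x₆ } ∪ { x₅ }
  { x₂, x₄, x₅, x₆ }  = { x₂, x₅, x₆ } ∪ { x₄, x₅ }
  { x₁, x₃, x₄, x₅, x₆ }  = { x₁, x₃, x₆ } ∪ { x₄, x₅ }
  — 20 sets.
Iteration 3: +8 →
  { x₂ }  = Ω∖{ x₁, x₃, x₄, x₅, x₆ }
  { x₁, x₃ }  = Ω∖{ x₂, x₄, x₅, x₆ }
  { x₂, x₄ }  = Ω∖{ x₁, x₃, x₅, x₆ }
  { x₂, x₅ }  = Ω∖{ x₁, x₃, x₄, x₆ }
  { x₄, x₆ }  = { x₆ } ∪ { x₄ }
  { x₅, x₆ }  = { x₆ } ∪ { x₅ }
  { x₂, x₄, x₆ }  = { x₂, x₆ } ∪ { x₄ }
  { x₄, x₅, x₆ }  = { x₄, x₅ } ∪ { x₆ }
  — 28 sets.
Iteration 4 (4 new):
  { x₁, x₂, x₃ }  = Ω∖{ x₄, x₅, x₆ }
  { x₁, x₃, x₅ }  = Ω∖{ x₂, x₄, x₆ }
  { x₁, x₂, x₃, x₄ }  = Ω∖{ x₅, x₆ }
  { x₁, x₂, x₃, x₅ }  = Ω∖{ x₄, x₆ }
  — 32 sets.
Iteration 5: no new sets; the family is a σ-algebra.

Therefore σ(𝒜) = { {  }, { x₂ }, { x₄ }, { x₅ }, { x₆ }, { x₁, x₃ }, { x₂, x₄ }, { x₂, x₅ }, { x₂, x₆ }, { x₄, x₅ }, { x₄, x₆ }, { x₅, x₆ }, { x₁, x₂, x₃ }, { x₁, x₃, x₄ }, { x₁, x₃, x₅ }, { x₁, x₃, x₆ }, { x₂, x₄, x₅ }, { x₂, x₄, x₆ }, { x₂, x₅, x₆ }, { x₄, x₅, x₆ }, { x₁, x₂, x₃, x₄ }, { x₁, x₂, x₃, x₅ }, { x₁, x₂, x₃, x₆ }, { x₁, x₃, x₄, x₅ }, { x₁, x₃, x₄, x₆ }, { x₁, x₃, x₅, x₆ }, { x₂, x₄, x₅, x₆ }, { x₁, x₂, x₃, x₄, x₅ }, { x₁, x₂, x₃, x₄, x₆ }, { x₁, x₂, x₃, x₅, x₆ }, { x₁, x₃, x₄, x₅, x₆ }, Ω } (|σ(𝒜)| = 32).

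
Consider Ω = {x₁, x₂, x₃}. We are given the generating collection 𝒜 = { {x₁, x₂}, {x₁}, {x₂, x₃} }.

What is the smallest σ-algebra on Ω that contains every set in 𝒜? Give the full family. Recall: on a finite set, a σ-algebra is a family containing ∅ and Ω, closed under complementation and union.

σ(𝒜) (8 sets): { ∅, {x₁}, {x₂}, {x₃}, {x₁, x₂}, {x₁, x₃}, {x₂, x₃}, Ω }

Trace:
Seed the family with 𝒜 together with ∅ and Ω: { ∅, {x₁}, {x₁, x₂}, {x₂, x₃}, Ω }.
Pass 1: 1 new —
  {x₃}  = complement {x₁, x₂}
  |family| = 6
Pass 2 adds 1:
  {x₁, x₃}  = {x₃} ∪ {x₁}
  |family| = 7
Pass 3 adds 1:
  {x₂}  = complement {x₁, x₃}
  |family| = 8
Pass 4: stable.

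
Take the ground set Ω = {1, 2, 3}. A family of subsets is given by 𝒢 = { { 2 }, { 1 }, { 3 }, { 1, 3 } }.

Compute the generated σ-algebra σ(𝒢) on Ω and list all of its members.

Take S₀ = 𝒢 ∪ {∅, Ω} = { ∅, { 1 }, { 2 }, { 3 }, { 1, 3 }, Ω }.
Round 1: +2 →
  { 1, 2 }  = { 3 }ᶜ
  { 2, 3 }  = { 1 }ᶜ
Round 2: stable.

|σ(𝒢)| = 8.  σ(𝒢) = { ∅, { 1 }, { 2 }, { 3 }, { 1, 2 }, { 1, 3 }, { 2, 3 }, Ω }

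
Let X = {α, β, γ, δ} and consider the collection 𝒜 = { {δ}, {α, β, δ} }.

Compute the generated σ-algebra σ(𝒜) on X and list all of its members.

Seed the family with 𝒜 together with ∅ and X: { {}, {δ}, {α, β, δ}, X }.
Round 1 (2 new):
  {γ}  = {α, β, δ}ᶜ
  {α, β, γ}  = {δ}ᶜ
  (now 6)
Round 2: 1 new —
  {γ, δ}  = {γ} ∪ {δ}
  (now 7)
Round 3 adds 1:
  {α, β}  = {γ, δ}ᶜ
  (now 8)
After Round 4 the family is unchanged; done.

Hence σ(𝒜) has 8 members: { {}, {γ}, {δ}, {α, β}, {γ, δ}, {α, β, γ}, {α, β, δ}, X }.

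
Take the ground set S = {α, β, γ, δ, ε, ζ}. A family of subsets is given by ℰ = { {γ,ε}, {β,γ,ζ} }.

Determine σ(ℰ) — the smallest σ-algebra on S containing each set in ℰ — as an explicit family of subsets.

σ(ℰ) (16 sets): { {}, {γ}, {ε}, {α,δ}, {β,ζ}, {γ,ε}, {α,γ,δ}, {α,δ,ε}, {β,γ,ζ}, {β,ε,ζ}, {α,β,δ,ζ}, {α,γ,δ,ε}, {β,γ,ε,ζ}, {α,β,γ,δ,ζ}, {α,β,δ,ε,ζ}, S }

Derivation:
Initial family (4 sets): { {}, {γ,ε}, {β,γ,ζ}, S }.
Step 1. New:
  {α,δ,ε}  = {β,γ,ζ}ᶜ
  {α,β,δ,ζ}  = {γ,ε}ᶜ
  {β,γ,ε,ζ}  = {γ,ε} ∪ {β,γ,ζ}
  (now 7)
Step 2: 4 new —
  {α,δ}  = {β,γ,ε,ζ}ᶜ
  {α,γ,δ,ε}  = {α,δ,ε} ∪ {γ,ε}
  {α,β,γ,δ,ζ}  = {α,β,δ,ζ} ∪ {β,γ,ζ}
  {α,β,δ,ε,ζ}  = {α,δ,ε} ∪ {α,β,δ,ζ}
  (now 11)
Step 3: +3 →
  {γ}  = {α,β,δ,ε,ζ}ᶜ
  {ε}  = {α,β,γ,δ,ζ}ᶜ
  {β,ζ}  = {α,γ,δ,ε}ᶜ
  (now 14)
Step 4. New:
  {α,γ,δ}  = {γ} ∪ {α,δ}
  {β,ε,ζ}  = {β,ζ} ∪ {ε}
  (now 16)
Step 5: stable.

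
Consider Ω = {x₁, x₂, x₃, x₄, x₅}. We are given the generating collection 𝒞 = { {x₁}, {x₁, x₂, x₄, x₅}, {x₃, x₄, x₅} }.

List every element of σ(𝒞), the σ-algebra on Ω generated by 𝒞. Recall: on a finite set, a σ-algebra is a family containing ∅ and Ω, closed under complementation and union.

Answer: σ(𝒞) = { {}, {x₁}, {x₂}, {x₃}, {x₁, x₂}, {x₁, x₃}, {x₂, x₃}, {x₄, x₅}, {x₁, x₂, x₃}, {x₁, x₄, x₅}, {x₂, x₄, x₅}, {x₃, x₄, x₅}, {x₁, x₂, x₄, x₅}, {x₁, x₃, x₄, x₅}, {x₂, x₃, x₄, x₅}, Ω }

Trace:
Begin from { {}, {x₁}, {x₃, x₄, x₅}, {x₁, x₂, x₄, x₅}, Ω } (that is, 𝒞 plus ∅ and Ω).
Round 1. New:
  {x₃}  = Ω∖{x₁, x₂, x₄, x₅}
  {x₁, x₂}  = Ω∖{x₃, x₄, x₅}
  {x₁, x₃, x₄, x₅}  = {x₃, x₄, x₅} ∪ {x₁}
  {x₂, x₃, x₄, x₅}  = Ω∖{x₁}
  |family| = 9
Round 2 adds 3:
  {x₂}  = Ω∖{x₁, x₃, x₄, x₅}
  {x₁, x₃}  = {x₃} ∪ {x₁}
  {x₁, x₂, x₃}  = {x₁, x₂} ∪ {x₃}
  |family| = 12
Round 3 adds 3:
  {x₂, x₃}  = {x₃} ∪ {x₂}
  {x₄, x₅}  = Ω∖{x₁, x₂, x₃}
  {x₂, x₄, x₅}  = Ω∖{x₁, x₃}
  |family| = 15
Round 4 adds 1:
  {x₁, x₄, x₅}  = Ω∖{x₂, x₃}
  |family| = 16
After Round 5 the family is unchanged; done.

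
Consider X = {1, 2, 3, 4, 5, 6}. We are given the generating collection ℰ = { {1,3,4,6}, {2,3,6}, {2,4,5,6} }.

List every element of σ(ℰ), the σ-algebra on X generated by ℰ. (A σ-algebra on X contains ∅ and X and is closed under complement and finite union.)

σ(ℰ) (64 sets): { ∅, {1}, {2}, {3}, {4}, {5}, {6}, {1,2}, {1,3}, {1,4}, {1,5}, {1,6}, {2,3}, {2,4}, {2,5}, {2,6}, {3,4}, {3,5}, {3,6}, {4,5}, {4,6}, {5,6}, {1,2,3}, {1,2,4}, {1,2,5}, {1,2,6}, {1,3,4}, {1,3,5}, {1,3,6}, {1,4,5}, {1,4,6}, {1,5,6}, {2,3,4}, {2,3,5}, {2,3,6}, {2,4,5}, {2,4,6}, {2,5,6}, {3,4,5}, {3,4,6}, {3,5,6}, {4,5,6}, {1,2,3,4}, {1,2,3,5}, {1,2,3,6}, {1,2,4,5}, {1,2,4,6}, {1,2,5,6}, {1,3,4,5}, {1,3,4,6}, {1,3,5,6}, {1,4,5,6}, {2,3,4,5}, {2,3,4,6}, {2,3,5,6}, {2,4,5,6}, {3,4,5,6}, {1,2,3,4,5}, {1,2,3,4,6}, {1,2,3,5,6}, {1,2,4,5,6}, {1,3,4,5,6}, {2,3,4,5,6}, X }

Trace:
Take S₀ = ℰ ∪ {∅, X} = { ∅, {2,3,6}, {1,3,4,6}, {2,4,5,6}, X }.
Step 1 adds 5:
  {1,3}  = complement {2,4,5,6}
  {2,5}  = complement {1,3,4,6}
  {1,4,5}  = complement {2,3,6}
  {1,2,3,4,6}  = {1,3,4,6} ∪ {2,3,6}
  {2,3,4,5,6}  = {2,4,5,6} ∪ {2,3,6}
Step 2 adds 9:
  {1}  = complement {2,3,4,5,6}
  {5}  = complement {1,2,3,4,6}
  {1,2,3,5}  = {2,5} ∪ {1,3}
  {1,2,3,6}  = {2,3,6} ∪ {1,3}
  {1,2,4,5}  = {1,4,5} ∪ {2,5}
  {1,3,4,5}  = {1,4,5} ∪ {1,3}
  {2,3,5,6}  = {2,5} ∪ {2,3,6}
  {1,2,4,5,6}  = {1,4,5} ∪ {2,4,5,6}
  {1,3,4,5,6}  = {1,4,5} ∪ {1,3,4,6}
Step 3: +12 →
  {2}  = complement {1,3,4,5,6}
  {3}  = complement {1,2,4,5,6}
  {1,4}  = complement {2,3,5,6}
  {1,5}  = {5} ∪ {1}
  {2,6}  = complement {1,3,4,5}
  {3,6}  = complement {1,2,4,5}
  {4,5}  = complement {1,2,3,6}
  {4,6}  = complement {1,2,3,5}
  {1,2,5}  = {2,5} ∪ {1}
  {1,3,5}  = {1,3} ∪ {5}
  {1,2,3,4,5}  = {2,5} ∪ {1,3,4,5}
  {1,2,3,5,6}  = {2,5} ∪ {1,2,3,6}
Step 4: 25 new —
  {4}  = complement {1,2,3,5,6}
  {6}  = complement {1,2,3,4,5}
  {1,2}  = {2} ∪ {1}
  {2,3}  = {2} ∪ {3}
  {3,5}  = {5} ∪ {3}
  {1,2,3}  = {2} ∪ {1,3}
  {1,2,4}  = {2} ∪ {1,4}
  {1,2,6}  = {2,6} ∪ {1}
  {1,3,4}  = {3} ∪ {1,4}
  {1,3,6}  = {1,3} ∪ {3,6}
  {1,4,6}  = {1,4} ∪ {4,6}
  {2,3,5}  = {2,5} ∪ {3}
  {2,4,5}  = {2,5} ∪ {4,5}
  {2,4,6}  = complement {1,3,5}
  {2,5,6}  = {2,5} ∪ {2,6}
  {3,4,5}  = {4,5} ∪ {3}
  {3,4,6}  = complement {1,2,5}
  {3,5,6}  = {5} ∪ {3,6}
  {4,5,6}  = {5} ∪ {4,6}
  {1,2,4,6}  = {2,6} ∪ {1,4}
  {1,2,5,6}  = {2,6} ∪ {1,2,5}
  {1,3,5,6}  = {1,3,5} ∪ {3,6}
  {1,4,5,6}  = {1,4,5} ∪ {4,6}
  {2,3,4,6}  = complement {1,5}
  {3,4,5,6}  = {4,5} ∪ {3,6}
Step 5 adds 8:
  {1,6}  = {1} ∪ {6}
  {2,4}  = complement {1,3,5,6}
  {3,4}  = complement {1,2,5,6}
  {5,6}  = {6} ∪ {5}
  {1,5,6}  = {1,5} ∪ {6}
  {2,3,4}  = {2,3} ∪ {4}
  {1,2,3,4}  = {2} ∪ {1,3,4}
  {2,3,4,5}  = {2} ∪ {3,4,5}
Step 6 adds nothing — fixpoint reached.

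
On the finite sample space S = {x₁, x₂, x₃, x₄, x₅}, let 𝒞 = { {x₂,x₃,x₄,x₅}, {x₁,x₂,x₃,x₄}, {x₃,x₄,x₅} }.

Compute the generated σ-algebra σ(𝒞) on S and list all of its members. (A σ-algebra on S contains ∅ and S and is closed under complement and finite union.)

Begin from { {}, {x₃,x₄,x₅}, {x₁,x₂,x₃,x₄}, {x₂,x₃,x₄,x₅}, S } (that is, 𝒞 plus ∅ and S).
Round 1. New:
  {x₁}  = ᶜ of {x₂,x₃,x₄,x₅}
  {x₅}  = ᶜ of {x₁,x₂,x₃,x₄}
  {x₁,x₂}  = ᶜ of {x₃,x₄,x₅}
  — 8 sets.
Round 2: 3 new —
  {x₁,x₅}  = {x₅} ∪ {x₁}
  {x₁,x₂,x₅}  = {x₁,x₂} ∪ {x₅}
  {x₁,x₃,x₄,x₅}  = {x₃,x₄,x₅} ∪ {x₁}
  — 11 sets.
Round 3: 3 new —
  {x₂}  = ᶜ of {x₁,x₃,x₄,x₅}
  {x₃,x₄}  = ᶜ of {x₁,x₂,x₅}
  {x₂,x₃,x₄}  = ᶜ of {x₁,x₅}
  — 14 sets.
Round 4: +2 →
  {x₂,x₅}  = {x₂} ∪ {x₅}
  {x₁,x₃,x₄}  = {x₃,x₄} ∪ {x₁}
  — 16 sets.
Round 5: stable.

σ(𝒞) = { {}, {x₁}, {x₂}, {x₅}, {x₁,x₂}, {x₁,x₅}, {x₂,x₅}, {x₃,x₄}, {x₁,x₂,x₅}, {x₁,x₃,x₄}, {x₂,x₃,x₄}, {x₃,x₄,x₅}, {x₁,x₂,x₃,x₄}, {x₁,x₃,x₄,x₅}, {x₂,x₃,x₄,x₅}, S }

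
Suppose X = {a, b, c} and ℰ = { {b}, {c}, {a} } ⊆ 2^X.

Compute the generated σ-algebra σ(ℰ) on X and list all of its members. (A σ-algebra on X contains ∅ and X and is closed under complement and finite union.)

Seed the family with ℰ together with ∅ and X: { {}, {a}, {b}, {c}, X }.
Step 1: 3 new —
  {a,b}  = complement {c}
  {a,c}  = complement {b}
  {b,c}  = complement {a}
  |family| = 8
Step 2: already closed under ᶜ and ∪.

|σ(ℰ)| = 8.  σ(ℰ) = { {}, {a}, {b}, {c}, {a,b}, {a,c}, {b,c}, X }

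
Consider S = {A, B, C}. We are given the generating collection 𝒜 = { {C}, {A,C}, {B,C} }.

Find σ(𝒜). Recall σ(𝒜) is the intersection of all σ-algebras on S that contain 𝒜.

|σ(𝒜)| = 8.  σ(𝒜) = { {}, {A}, {B}, {C}, {A,B}, {A,C}, {B,C}, S }

Derivation:
Initial family (5 sets): { {}, {C}, {A,C}, {B,C}, S }.
Pass 1. New:
  {A}  = S∖{B,C}
  {B}  = S∖{A,C}
  {A,B}  = S∖{C}
  |family| = 8
Pass 2: closed — nothing new.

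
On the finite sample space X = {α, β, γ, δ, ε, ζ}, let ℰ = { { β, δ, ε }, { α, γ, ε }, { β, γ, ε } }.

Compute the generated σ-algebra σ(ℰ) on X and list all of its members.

σ(ℰ) = { {}, { α }, { β }, { γ }, { δ }, { ε }, { ζ }, { α, β }, { α, γ }, { α, δ }, { α, ε }, { α, ζ }, { β, γ }, { β, δ }, { β, ε }, { β, ζ }, { γ, δ }, { γ, ε }, { γ, ζ }, { δ, ε }, { δ, ζ }, { ε, ζ }, { α, β, γ }, { α, β, δ }, { α, β, ε }, { α, β, ζ }, { α, γ, δ }, { α, γ, ε }, { α, γ, ζ }, { α, δ, ε }, { α, δ, ζ }, { α, ε, ζ }, { β, γ, δ }, { β, γ, ε }, { β, γ, ζ }, { β, δ, ε }, { β, δ, ζ }, { β, ε, ζ }, { γ, δ, ε }, { γ, δ, ζ }, { γ, ε, ζ }, { δ, ε, ζ }, { α, β, γ, δ }, { α, β, γ, ε }, { α, β, γ, ζ }, { α, β, δ, ε }, { α, β, δ, ζ }, { α, β, ε, ζ }, { α, γ, δ, ε }, { α, γ, δ, ζ }, { α, γ, ε, ζ }, { α, δ, ε, ζ }, { β, γ, δ, ε }, { β, γ, δ, ζ }, { β, γ, ε, ζ }, { β, δ, ε, ζ }, { γ, δ, ε, ζ }, { α, β, γ, δ, ε }, { α, β, γ, δ, ζ }, { α, β, γ, ε, ζ }, { α, β, δ, ε, ζ }, { α, γ, δ, ε, ζ }, { β, γ, δ, ε, ζ }, X }

Check:
Seed the family with ℰ together with ∅ and X: { {}, { α, γ, ε }, { β, γ, ε }, { β, δ, ε }, X }.
Pass 1 (6 new):
  { α, γ, ζ }  = X∖{ β, δ, ε }
  { α, δ, ζ }  = X∖{ β, γ, ε }
  { β, δ, ζ }  = X∖{ α, γ, ε }
  { α, β, γ, ε }  = { β, γ, ε } ∪ { α, γ, ε }
  { β, γ, δ, ε }  = { β, γ, ε } ∪ { β, δ, ε }
  { α, β, γ, δ, ε }  = { α, γ, ε } ∪ { β, δ, ε }
  |family| = 11
Pass 2: 12 new —
  { ζ }  = X∖{ α, β, γ, δ, ε }
  { α, ζ }  = X∖{ β, γ, δ, ε }
  { δ, ζ }  = X∖{ α, β, γ, ε }
  { α, β, δ, ζ }  = { β, δ, ζ } ∪ { α, δ, ζ }
  { α, γ, δ, ζ }  = { α, γ, ζ } ∪ { α, δ, ζ }
  { α, γ, ε, ζ }  = { α, γ, ζ } ∪ { α, γ, ε }
  { β, δ, ε, ζ }  = { β, δ, ζ } ∪ { β, δ, ε }
  { α, β, γ, δ, ζ }  = { β, δ, ζ } ∪ { α, γ, ζ }
  { α, β, γ, ε, ζ }  = { α, γ, ζ } ∪ { β, γ, ε }
  { α, β, δ, ε, ζ }  = { α, δ, ζ } ∪ { β, δ, ε }
  { α, γ, δ, ε, ζ }  = { α, γ, ε } ∪ { α, δ, ζ }
  { β, γ, δ, ε, ζ }  = { β, δ, ζ } ∪ { β, γ, δ, ε }
  |family| = 23
Pass 3 adds 10:
  { α }  = X∖{ β, γ, δ, ε, ζ }
  { β }  = X∖{ α, γ, δ, ε, ζ }
  { γ }  = X∖{ α, β, δ, ε, ζ }
  { δ }  = X∖{ α, β, γ, ε, ζ }
  { ε }  = X∖{ α, β, γ, δ, ζ }
  { α, γ }  = X∖{ β, δ, ε, ζ }
  { β, δ }  = X∖{ α, γ, ε, ζ }
  { β, ε }  = X∖{ α, γ, δ, ζ }
  { γ, ε }  = X∖{ α, β, δ, ζ }
  { β, γ, ε, ζ }  = { ζ } ∪ { β, γ, ε }
  |family| = 33
Pass 4: 29 new —
  { α, β }  = { α } ∪ { β }
  { α, δ }  = X∖{ β, γ, ε, ζ }
  { α, ε }  = { α } ∪ { ε }
  { β, γ }  = { β } ∪ { γ }
  { β, ζ }  = { β } ∪ { ζ }
  { γ, δ }  = { γ } ∪ { δ }
  { γ, ζ }  = { ζ } ∪ { γ }
  { δ, ε }  = { ε } ∪ { δ }
  { ε, ζ }  = { ζ } ∪ { ε }
  { α, β, γ }  = { β } ∪ { α, γ }
  { α, β, δ }  = { α } ∪ { β, δ }
  { α, β, ε }  = { β, ε } ∪ { α }
  { α, β, ζ }  = { α, ζ } ∪ { β }
  { α, γ, δ }  = { α, γ } ∪ { δ }
  { α, ε, ζ }  = { α, ζ } ∪ { ε }
  { β, γ, δ }  = { γ } ∪ { β, δ }
  { β, ε, ζ }  = { β, ε } ∪ { ζ }
  { γ, δ, ε }  = { δ } ∪ { γ, ε }
  { γ, δ, ζ }  = { γ } ∪ { δ, ζ }
  { γ, ε, ζ }  = { ζ } ∪ { γ, ε }
  { δ, ε, ζ }  = { ε } ∪ { δ, ζ }
  { α, β, γ, δ }  = { α, γ } ∪ { β, δ }
  { α, β, γ, ζ }  = { α, γ, ζ } ∪ { β }
  { α, β, δ, ε }  = { α } ∪ { β, δ, ε }
  { α, β, ε, ζ }  = { β, ε } ∪ { α, ζ }
  { α, γ, δ, ε }  = { α, γ, ε } ∪ { δ }
  { α, δ, ε, ζ }  = { α, δ, ζ } ∪ { ε }
  { β, γ, δ, ζ }  = { β, δ, ζ } ∪ { γ }
  { γ, δ, ε, ζ }  = { γ, ε } ∪ { δ, ζ }
  |family| = 62
Pass 5. New:
  { α, δ, ε }  = { δ, ε } ∪ { α, δ }
  { β, γ, ζ }  = { β } ∪ { γ, ζ }
  |family| = 64
Pass 6: no new sets; the family is a σ-algebra.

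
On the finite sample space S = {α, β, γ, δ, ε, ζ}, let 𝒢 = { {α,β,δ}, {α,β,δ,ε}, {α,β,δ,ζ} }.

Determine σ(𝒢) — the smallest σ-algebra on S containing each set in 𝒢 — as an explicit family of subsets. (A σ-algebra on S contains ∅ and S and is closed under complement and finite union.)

Answer: σ(𝒢) = { {}, {γ}, {ε}, {ζ}, {γ,ε}, {γ,ζ}, {ε,ζ}, {α,β,δ}, {γ,ε,ζ}, {α,β,γ,δ}, {α,β,δ,ε}, {α,β,δ,ζ}, {α,β,γ,δ,ε}, {α,β,γ,δ,ζ}, {α,β,δ,ε,ζ}, S }

Check:
Seed the family with 𝒢 together with ∅ and S: { {}, {α,β,δ}, {α,β,δ,ε}, {α,β,δ,ζ}, S }.
Step 1. New:
  {γ,ε}  = S∖{α,β,δ,ζ}
  {γ,ζ}  = S∖{α,β,δ,ε}
  {γ,ε,ζ}  = S∖{α,β,δ}
  {α,β,δ,ε,ζ}  = {α,β,δ,ζ} ∪ {α,β,δ,ε}
  [9 total]
Step 2: 3 new —
  {γ}  = S∖{α,β,δ,ε,ζ}
  {α,β,γ,δ,ε}  = {α,β,δ,ε} ∪ {γ,ε}
  {α,β,γ,δ,ζ}  = {α,β,δ,ζ} ∪ {γ,ζ}
  [12 total]
Step 3. New:
  {ε}  = S∖{α,β,γ,δ,ζ}
  {ζ}  = S∖{α,β,γ,δ,ε}
  {α,β,γ,δ}  = {γ} ∪ {α,β,δ}
  [15 total]
Step 4 (1 new):
  {ε,ζ}  = S∖{α,β,γ,δ}
  [16 total]
Step 5: closed — nothing new.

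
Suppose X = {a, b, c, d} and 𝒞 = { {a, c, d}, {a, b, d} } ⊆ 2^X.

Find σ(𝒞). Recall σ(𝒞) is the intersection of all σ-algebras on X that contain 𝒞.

Begin from { ∅, {a, b, d}, {a, c, d}, X } (that is, 𝒞 plus ∅ and X).
Iteration 1 (2 new):
  {b}  = {a, c, d}ᶜ
  {c}  = {a, b, d}ᶜ
  — 6 sets.
Iteration 2 (1 new):
  {b, c}  = {c} ∪ {b}
  — 7 sets.
Iteration 3 (1 new):
  {a, d}  = {b, c}ᶜ
  — 8 sets.
Iteration 4: stable.

σ(𝒞) = { ∅, {b}, {c}, {a, d}, {b, c}, {a, b, d}, {a, c, d}, X }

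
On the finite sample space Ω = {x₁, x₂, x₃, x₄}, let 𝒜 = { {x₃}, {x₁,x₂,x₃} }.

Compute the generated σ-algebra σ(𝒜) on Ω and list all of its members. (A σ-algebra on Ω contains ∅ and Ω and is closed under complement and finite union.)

σ(𝒜) (8 sets): { ∅, {x₃}, {x₄}, {x₁,x₂}, {x₃,x₄}, {x₁,x₂,x₃}, {x₁,x₂,x₄}, Ω }

Trace:
Seed the family with 𝒜 together with ∅ and Ω: { ∅, {x₃}, {x₁,x₂,x₃}, Ω }.
Step 1 adds 2:
  {x₄}  = ᶜ of {x₁,x₂,x₃}
  {x₁,x₂,x₄}  = ᶜ of {x₃}
  — 6 sets.
Step 2: 1 new —
  {x₃,x₄}  = {x₃} ∪ {x₄}
  — 7 sets.
Step 3. New:
  {x₁,x₂}  = ᶜ of {x₃,x₄}
  — 8 sets.
Step 4: stable.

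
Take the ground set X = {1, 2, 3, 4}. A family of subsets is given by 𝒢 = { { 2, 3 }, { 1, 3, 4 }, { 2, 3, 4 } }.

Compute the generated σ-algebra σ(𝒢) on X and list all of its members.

σ(𝒢) (16 sets): { ∅, { 1 }, { 2 }, { 3 }, { 4 }, { 1, 2 }, { 1, 3 }, { 1, 4 }, { 2, 3 }, { 2, 4 }, { 3, 4 }, { 1, 2, 3 }, { 1, 2, 4 }, { 1, 3, 4 }, { 2, 3, 4 }, X }

Trace:
Start: 𝒢 ∪ {∅, X} = { ∅, { 2, 3 }, { 1, 3, 4 }, { 2, 3, 4 }, X }.
Step 1. New:
  { 1 }  = ᶜ of { 2, 3, 4 }
  { 2 }  = ᶜ of { 1, 3, 4 }
  { 1, 4 }  = ᶜ of { 2, 3 }
  |family| = 8
Step 2: +3 →
  { 1, 2 }  = { 2 } ∪ { 1 }
  { 1, 2, 3 }  = { 2, 3 } ∪ { 1 }
  { 1, 2, 4 }  = { 2 } ∪ { 1, 4 }
  |family| = 11
Step 3: 3 new —
  { 3 }  = ᶜ of { 1, 2, 4 }
  { 4 }  = ᶜ of { 1, 2, 3 }
  { 3, 4 }  = ᶜ of { 1, 2 }
  |family| = 14
Step 4: 2 new —
  { 1, 3 }  = { 3 } ∪ { 1 }
  { 2, 4 }  = { 4 } ∪ { 2 }
  |family| = 16
After Step 5 the family is unchanged; done.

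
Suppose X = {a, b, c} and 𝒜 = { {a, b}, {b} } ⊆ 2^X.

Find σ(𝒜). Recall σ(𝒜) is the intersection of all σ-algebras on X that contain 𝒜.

Seed the family with 𝒜 together with ∅ and X: { {}, {b}, {a, b}, X }.
Round 1 adds 2:
  {c}  = complement {a, b}
  {a, c}  = complement {b}
  |family| = 6
Round 2: 1 new —
  {b, c}  = {c} ∪ {b}
  |family| = 7
Round 3: +1 →
  {a}  = complement {b, c}
  |family| = 8
Round 4: stable.

Hence σ(𝒜) has 8 members: { {}, {a}, {b}, {c}, {a, b}, {a, c}, {b, c}, X }.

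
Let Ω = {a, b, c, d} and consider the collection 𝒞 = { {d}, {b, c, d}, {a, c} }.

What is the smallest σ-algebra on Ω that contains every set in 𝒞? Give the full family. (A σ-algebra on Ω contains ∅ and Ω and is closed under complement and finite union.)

Initial family (5 sets): { ∅, {d}, {a, c}, {b, c, d}, Ω }.
Round 1: +4 →
  {a}  = {b, c, d}ᶜ
  {b, d}  = {a, c}ᶜ
  {a, b, c}  = {d}ᶜ
  {a, c, d}  = {a, c} ∪ {d}
  (now 9)
Round 2: +3 →
  {b}  = {a, c, d}ᶜ
  {a, d}  = {d} ∪ {a}
  {a, b, d}  = {b, d} ∪ {a}
  (now 12)
Round 3: +3 →
  {c}  = {a, b, d}ᶜ
  {a, b}  = {b} ∪ {a}
  {b, c}  = {a, d}ᶜ
  (now 15)
Round 4: +1 →
  {c, d}  = {a, b}ᶜ
  (now 16)
After Round 5 the family is unchanged; done.

Therefore σ(𝒞) = { ∅, {a}, {b}, {c}, {d}, {a, b}, {a, c}, {a, d}, {b, c}, {b, d}, {c, d}, {a, b, c}, {a, b, d}, {a, c, d}, {b, c, d}, Ω } (|σ(𝒞)| = 16).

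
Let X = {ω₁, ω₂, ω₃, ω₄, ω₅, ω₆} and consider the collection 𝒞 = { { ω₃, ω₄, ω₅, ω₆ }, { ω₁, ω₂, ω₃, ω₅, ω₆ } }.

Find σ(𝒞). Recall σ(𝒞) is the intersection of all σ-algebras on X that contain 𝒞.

Start: 𝒞 ∪ {∅, X} = { ∅, { ω₃, ω₄, ω₅, ω₆ }, { ω₁, ω₂, ω₃, ω₅, ω₆ }, X }.
Iteration 1: 2 new —
  { ω₄ }  = { ω₁, ω₂, ω₃, ω₅, ω₆ }ᶜ
  { ω₁, ω₂ }  = { ω₃, ω₄, ω₅, ω₆ }ᶜ
Iteration 2 adds 1:
  { ω₁, ω₂, ω₄ }  = { ω₁, ω₂ } ∪ { ω₄ }
Iteration 3 (1 new):
  { ω₃, ω₅, ω₆ }  = { ω₁, ω₂, ω₄ }ᶜ
Iteration 4: closed — nothing new.

Therefore σ(𝒞) = { ∅, { ω₄ }, { ω₁, ω₂ }, { ω₁, ω₂, ω₄ }, { ω₃, ω₅, ω₆ }, { ω₃, ω₄, ω₅, ω₆ }, { ω₁, ω₂, ω₃, ω₅, ω₆ }, X } (|σ(𝒞)| = 8).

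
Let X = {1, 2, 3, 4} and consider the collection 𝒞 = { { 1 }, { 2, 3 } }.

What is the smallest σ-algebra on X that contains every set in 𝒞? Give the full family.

Begin from { {}, { 1 }, { 2, 3 }, X } (that is, 𝒞 plus ∅ and X).
Iteration 1: +3 →
  { 1, 4 }  = X∖{ 2, 3 }
  { 1, 2, 3 }  = { 2, 3 } ∪ { 1 }
  { 2, 3, 4 }  = X∖{ 1 }
  (now 7)
Iteration 2. New:
  { 4 }  = X∖{ 1, 2, 3 }
  (now 8)
Iteration 3: stable.

σ(𝒞) = { {}, { 1 }, { 4 }, { 1, 4 }, { 2, 3 }, { 1, 2, 3 }, { 2, 3, 4 }, X }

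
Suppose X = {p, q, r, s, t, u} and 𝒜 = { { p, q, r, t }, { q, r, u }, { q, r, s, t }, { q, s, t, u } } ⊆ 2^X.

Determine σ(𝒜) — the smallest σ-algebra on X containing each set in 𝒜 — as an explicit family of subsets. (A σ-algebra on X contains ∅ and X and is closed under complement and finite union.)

Begin from { {  }, { q, r, u }, { p, q, r, t }, { q, r, s, t }, { q, s, t, u }, X } (that is, 𝒜 plus ∅ and X).
Step 1: 7 new —
  { p, r }  = { q, s, t, u }ᶜ
  { p, u }  = { q, r, s, t }ᶜ
  { s, u }  = { p, q, r, t }ᶜ
  { p, s, t }  = { q, r, u }ᶜ
  { p, q, r, s, t }  = { q, r, s, t } ∪ { p, q, r, t }
  { p, q, r, t, u }  = { q, r, u } ∪ { p, q, r, t }
  { q, r, s, t, u }  = { q, s, t, u } ∪ { q, r, u }
  |family| = 13
Step 2 adds 11:
  { p }  = { q, r, s, t, u }ᶜ
  { s }  = { p, q, r, t, u }ᶜ
  { u }  = { p, q, r, s, t }ᶜ
  { p, r, u }  = { p, u } ∪ { p, r }
  { p, s, u }  = { p, u } ∪ { s, u }
  { p, q, r, u }  = { p, u } ∪ { q, r, u }
  { p, r, s, t }  = { p, s, t } ∪ { p, r }
  { p, r, s, u }  = { p, r } ∪ { s, u }
  { p, s, t, u }  = { p, s, t } ∪ { p, u }
  { q, r, s, u }  = { q, r, u } ∪ { s, u }
  { p, q, s, t, u }  = { p, s, t } ∪ { q, s, t, u }
  |family| = 24
Step 3: +12 →
  { r }  = { p, q, s, t, u }ᶜ
  { p, s }  = { s } ∪ { p }
  { p, t }  = { q, r, s, u }ᶜ
  { q, r }  = { p, s, t, u }ᶜ
  { q, t }  = { p, r, s, u }ᶜ
  { q, u }  = { p, r, s, t }ᶜ
  { s, t }  = { p, q, r, u }ᶜ
  { p, r, s }  = { p, r } ∪ { s }
  { q, r, t }  = { p, s, u }ᶜ
  { q, s, t }  = { p, r, u }ᶜ
  { p, q, r, s, u }  = { p, r, u } ∪ { q, r, s, u }
  { p, r, s, t, u }  = { p, r, u } ∪ { p, s, t, u }
  |family| = 36
Step 4 adds 21:
  { q }  = { p, r, s, t, u }ᶜ
  { t }  = { p, q, r, s, u }ᶜ
  { r, s }  = { r } ∪ { s }
  { r, u }  = { u } ∪ { r }
  { p, q, r }  = { p } ∪ { q, r }
  { p, q, t }  = { q, t } ∪ { p }
  { p, q, u }  = { p } ∪ { q, u }
  { p, r, t }  = { r } ∪ { p, t }
  { p, t, u }  = { p, u } ∪ { p, t }
  { q, r, s }  = { q, r } ∪ { s }
  { q, s, u }  = { q, u } ∪ { s }
  { q, t, u }  = { p, r, s }ᶜ
  { r, s, t }  = { s, t } ∪ { r }
  { r, s, u }  = { r } ∪ { s, u }
  { s, t, u }  = { u } ∪ { s, t }
  { p, q, r, s }  = { p, r, s } ∪ { q, r }
  { p, q, s, t }  = { p, s, t } ∪ { q, t }
  { p, q, s, u }  = { p, s, u } ∪ { q, u }
  { p, q, t, u }  = { q, t } ∪ { p, u }
  { p, r, t, u }  = { p, r, u } ∪ { p, t }
  { q, r, t, u }  = { p, s }ᶜ
  |family| = 57
Step 5. New:
  { p, q }  = { q } ∪ { p }
  { q, s }  = { p, r, t, u }ᶜ
  { r, t }  = { p, q, s, u }ᶜ
  { t, u }  = { p, q, r, s }ᶜ
  { p, q, s }  = { q } ∪ { p, s }
  { r, t, u }  = { t } ∪ { r, u }
  { r, s, t, u }  = { r, s, t } ∪ { r, s, u }
  |family| = 64
Step 6: stable.

|σ(𝒜)| = 64.  σ(𝒜) = { {  }, { p }, { q }, { r }, { s }, { t }, { u }, { p, q }, { p, r }, { p, s }, { p, t }, { p, u }, { q, r }, { q, s }, { q, t }, { q, u }, { r, s }, { r, t }, { r, u }, { s, t }, { s, u }, { t, u }, { p, q, r }, { p, q, s }, { p, q, t }, { p, q, u }, { p, r, s }, { p, r, t }, { p, r, u }, { p, s, t }, { p, s, u }, { p, t, u }, { q, r, s }, { q, r, t }, { q, r, u }, { q, s, t }, { q, s, u }, { q, t, u }, { r, s, t }, { r, s, u }, { r, t, u }, { s, t, u }, { p, q, r, s }, { p, q, r, t }, { p, q, r, u }, { p, q, s, t }, { p, q, s, u }, { p, q, t, u }, { p, r, s, t }, { p, r, s, u }, { p, r, t, u }, { p, s, t, u }, { q, r, s, t }, { q, r, s, u }, { q, r, t, u }, { q, s, t, u }, { r, s, t, u }, { p, q, r, s, t }, { p, q, r, s, u }, { p, q, r, t, u }, { p, q, s, t, u }, { p, r, s, t, u }, { q, r, s, t, u }, X }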